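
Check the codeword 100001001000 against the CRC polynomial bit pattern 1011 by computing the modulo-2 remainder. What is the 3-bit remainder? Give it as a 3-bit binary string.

000

Modulo-2 division of 100001001000 by 1011:
  pos 0: 1000 XOR 1011 = 0011
  pos 2: 1101 XOR 1011 = 0110
  pos 3: 1100 XOR 1011 = 0111
  pos 4: 1110 XOR 1011 = 0101
  pos 5: 1011 XOR 1011 = 0000
Remainder = 000 (zero — the frame passes the CRC check).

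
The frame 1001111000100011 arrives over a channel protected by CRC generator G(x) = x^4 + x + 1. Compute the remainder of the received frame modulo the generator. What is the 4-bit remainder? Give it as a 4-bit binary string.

Modulo-2 division of 1001111000100011 by 10011:
  pos 0: 10011 XOR 10011 = 00000
  pos 5: 11000 XOR 10011 = 01011
  pos 6: 10111 XOR 10011 = 00100
  pos 8: 10000 XOR 10011 = 00011
  pos 11: 11011 XOR 10011 = 01000
Remainder = 1000 (nonzero — an error is detected).

1000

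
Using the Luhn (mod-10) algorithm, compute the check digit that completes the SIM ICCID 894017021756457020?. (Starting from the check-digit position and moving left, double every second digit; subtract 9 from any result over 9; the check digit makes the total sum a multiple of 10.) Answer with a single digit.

Partial digits right→left: 0 2 0 7 5 4 6 5 7 1 2 0 7 1 0 4 9 8
Double every second digit counting from the check-digit position (so the 1st, 3rd, 5th, ... of the partial from the right).
  doubled (with −9 where >9): 0 0 1 3 5 4 5 0 9 → sum 27
  kept as-is: 2 7 4 5 1 0 1 4 8 → sum 32
Total = 27 + 32 = 59.
Check digit = (10 − (59 mod 10)) mod 10 = 1.

1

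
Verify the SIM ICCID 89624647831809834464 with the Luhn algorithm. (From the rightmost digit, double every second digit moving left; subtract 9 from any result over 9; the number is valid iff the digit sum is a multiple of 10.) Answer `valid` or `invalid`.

invalid

From the right, keep odd positions and double even positions (subtract 9 from any doubled value over 9):
  doubled (positions 2,4,...): 3 8 7 0 2 7 8 8 3 7 → sum 53
  kept (positions 1,3,...): 4 4 3 9 8 3 7 6 2 9 → sum 55
Total = 108.
108 mod 10 = 8, so the number is invalid.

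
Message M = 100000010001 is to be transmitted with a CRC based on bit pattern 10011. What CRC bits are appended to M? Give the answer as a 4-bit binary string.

0111

Append 4 zeros: 1000000100010000. Divide by 10011 (XOR where the leading bit is 1):
  pos 0: 10000 XOR 10011 = 00011
  pos 3: 11001 XOR 10011 = 01010
  pos 4: 10100 XOR 10011 = 00111
  pos 6: 11100 XOR 10011 = 01111
  pos 7: 11111 XOR 10011 = 01100
  pos 8: 11000 XOR 10011 = 01011
  pos 9: 10110 XOR 10011 = 00101
  pos 11: 10100 XOR 10011 = 00111
Remainder (last 4 bits) = 0111. This is the CRC / FCS.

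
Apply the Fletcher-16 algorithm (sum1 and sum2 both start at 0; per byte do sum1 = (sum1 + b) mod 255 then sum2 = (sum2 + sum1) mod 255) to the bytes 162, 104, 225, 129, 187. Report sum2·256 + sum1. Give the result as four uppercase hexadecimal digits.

Running sums (mod 255):
  after byte 0 (162): sum1=162, sum2=162
  after byte 1 (104): sum1=11, sum2=173
  after byte 2 (225): sum1=236, sum2=154
  after byte 3 (129): sum1=110, sum2=9
  after byte 4 (187): sum1=42, sum2=51
Checksum = sum2·256 + sum1 = 51·256 + 42 = 13098 = 0x332A.

332A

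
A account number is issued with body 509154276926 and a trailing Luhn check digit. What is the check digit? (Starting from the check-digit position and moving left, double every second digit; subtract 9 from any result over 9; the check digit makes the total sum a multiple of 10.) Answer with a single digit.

Partial digits right→left: 6 2 9 6 7 2 4 5 1 9 0 5
Double every second digit counting from the check-digit position (so the 1st, 3rd, 5th, ... of the partial from the right).
  doubled (with −9 where >9): 3 9 5 8 2 0 → sum 27
  kept as-is: 2 6 2 5 9 5 → sum 29
Total = 27 + 29 = 56.
Check digit = (10 − (56 mod 10)) mod 10 = 4.

4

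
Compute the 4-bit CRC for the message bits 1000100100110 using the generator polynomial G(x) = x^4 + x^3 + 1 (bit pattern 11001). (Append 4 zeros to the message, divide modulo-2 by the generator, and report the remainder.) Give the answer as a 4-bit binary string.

Append 4 zeros: 10001001001100000. Divide by 11001 (XOR where the leading bit is 1):
  pos 0: 10001 XOR 11001 = 01000
  pos 1: 10000 XOR 11001 = 01001
  pos 2: 10010 XOR 11001 = 01011
  pos 3: 10111 XOR 11001 = 01110
  pos 4: 11100 XOR 11001 = 00101
  pos 6: 10101 XOR 11001 = 01100
  pos 7: 11001 XOR 11001 = 00000
Remainder (last 4 bits) = 0000. This is the CRC / FCS.

0000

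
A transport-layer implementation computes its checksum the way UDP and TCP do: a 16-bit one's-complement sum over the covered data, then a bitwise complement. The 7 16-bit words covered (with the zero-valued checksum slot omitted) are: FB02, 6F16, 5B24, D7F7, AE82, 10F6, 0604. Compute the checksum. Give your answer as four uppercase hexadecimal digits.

One's-complement addition (fold any carry out of bit 15 back into bit 0):
  0xFB02 + 0x6F16 = 0x16A18 → wrap carry → 0x6A19
  0x6A19 + 0x5B24 = 0x0C53D
  0xC53D + 0xD7F7 = 0x19D34 → wrap carry → 0x9D35
  0x9D35 + 0xAE82 = 0x14BB7 → wrap carry → 0x4BB8
  0x4BB8 + 0x10F6 = 0x05CAE
  0x5CAE + 0x0604 = 0x062B2
One's-complement sum = 0x62B2.
Checksum = ~0x62B2 & 0xFFFF = 0x9D4D.

9D4D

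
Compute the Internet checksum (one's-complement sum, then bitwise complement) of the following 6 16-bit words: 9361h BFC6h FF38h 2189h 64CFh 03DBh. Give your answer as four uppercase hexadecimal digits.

236B

One's-complement addition (fold any carry out of bit 15 back into bit 0):
  0x9361 + 0xBFC6 = 0x15327 → wrap carry → 0x5328
  0x5328 + 0xFF38 = 0x15260 → wrap carry → 0x5261
  0x5261 + 0x2189 = 0x073EA
  0x73EA + 0x64CF = 0x0D8B9
  0xD8B9 + 0x03DB = 0x0DC94
One's-complement sum = 0xDC94.
Checksum = ~0xDC94 & 0xFFFF = 0x236B.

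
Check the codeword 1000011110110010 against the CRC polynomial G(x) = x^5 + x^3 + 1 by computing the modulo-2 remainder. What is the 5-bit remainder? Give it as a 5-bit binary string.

Modulo-2 division of 1000011110110010 by 101001:
  pos 0: 100001 XOR 101001 = 001000
  pos 2: 100011 XOR 101001 = 001010
  pos 4: 101010 XOR 101001 = 000011
  pos 8: 111100 XOR 101001 = 010101
  pos 9: 101011 XOR 101001 = 000010
Remainder = 00100 (nonzero — an error is detected).

00100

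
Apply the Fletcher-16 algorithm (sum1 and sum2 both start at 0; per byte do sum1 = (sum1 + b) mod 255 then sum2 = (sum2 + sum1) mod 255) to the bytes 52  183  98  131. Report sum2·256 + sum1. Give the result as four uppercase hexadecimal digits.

40D1

Running sums (mod 255):
  after byte 0 (52): sum1=52, sum2=52
  after byte 1 (183): sum1=235, sum2=32
  after byte 2 (98): sum1=78, sum2=110
  after byte 3 (131): sum1=209, sum2=64
Checksum = sum2·256 + sum1 = 64·256 + 209 = 16593 = 0x40D1.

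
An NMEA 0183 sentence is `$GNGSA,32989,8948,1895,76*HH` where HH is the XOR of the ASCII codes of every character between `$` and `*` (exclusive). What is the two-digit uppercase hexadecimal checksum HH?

6C

XOR the ASCII codes of the payload characters:
  'G' = 0x47 → acc = 0x47
  'N' = 0x4E → acc = 0x09
  'G' = 0x47 → acc = 0x4E
  'S' = 0x53 → acc = 0x1D
  'A' = 0x41 → acc = 0x5C
  ',' = 0x2C → acc = 0x70
  '3' = 0x33 → acc = 0x43
  '2' = 0x32 → acc = 0x71
  '9' = 0x39 → acc = 0x48
  '8' = 0x38 → acc = 0x70
  '9' = 0x39 → acc = 0x49
  ',' = 0x2C → acc = 0x65
  '8' = 0x38 → acc = 0x5D
  '9' = 0x39 → acc = 0x64
  '4' = 0x34 → acc = 0x50
  '8' = 0x38 → acc = 0x68
  ',' = 0x2C → acc = 0x44
  '1' = 0x31 → acc = 0x75
  '8' = 0x38 → acc = 0x4D
  '9' = 0x39 → acc = 0x74
  '5' = 0x35 → acc = 0x41
  ',' = 0x2C → acc = 0x6D
  '7' = 0x37 → acc = 0x5A
  '6' = 0x36 → acc = 0x6C
Checksum = 0x6C.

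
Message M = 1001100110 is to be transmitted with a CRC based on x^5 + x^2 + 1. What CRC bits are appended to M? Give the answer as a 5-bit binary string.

10101

Append 5 zeros: 100110011000000. Divide by 100101 (XOR where the leading bit is 1):
  pos 0: 100110 XOR 100101 = 000011
  pos 4: 110110 XOR 100101 = 010011
  pos 5: 100110 XOR 100101 = 000011
  pos 9: 110000 XOR 100101 = 010101
Remainder (last 5 bits) = 10101. This is the CRC / FCS.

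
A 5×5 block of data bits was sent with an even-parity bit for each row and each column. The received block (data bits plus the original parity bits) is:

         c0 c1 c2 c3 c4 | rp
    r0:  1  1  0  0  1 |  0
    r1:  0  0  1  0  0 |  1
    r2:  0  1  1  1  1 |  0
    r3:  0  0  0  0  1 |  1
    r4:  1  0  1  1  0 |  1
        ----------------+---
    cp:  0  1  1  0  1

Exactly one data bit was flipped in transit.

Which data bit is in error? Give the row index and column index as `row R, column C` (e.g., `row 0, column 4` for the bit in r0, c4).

row 0, column 1

Recompute each row's even parity and compare to rp:
  r0: data parity 1, sent rp 0 → mismatch
  r1: data parity 1, sent rp 1 → ok
  r2: data parity 0, sent rp 0 → ok
  r3: data parity 1, sent rp 1 → ok
  r4: data parity 1, sent rp 1 → ok
Recompute each column's even parity and compare to cp:
  c0: data parity 0, sent cp 0 → ok
  c1: data parity 0, sent cp 1 → mismatch
  c2: data parity 1, sent cp 1 → ok
  c3: data parity 0, sent cp 0 → ok
  c4: data parity 1, sent cp 1 → ok
Exactly one row (r0) and one column (c1) fail → the flipped bit is at their intersection.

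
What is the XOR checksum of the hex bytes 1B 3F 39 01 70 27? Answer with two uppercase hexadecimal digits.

4B

XOR the bytes together:
  start with 0x1B
  0x1B ⊕ 0x3F = 0x24
  0x24 ⊕ 0x39 = 0x1D
  0x1D ⊕ 0x01 = 0x1C
  0x1C ⊕ 0x70 = 0x6C
  0x6C ⊕ 0x27 = 0x4B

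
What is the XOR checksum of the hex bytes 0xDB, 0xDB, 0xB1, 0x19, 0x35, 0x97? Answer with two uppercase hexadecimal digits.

XOR the bytes together:
  start with 0xDB
  0xDB ⊕ 0xDB = 0x00
  0x00 ⊕ 0xB1 = 0xB1
  0xB1 ⊕ 0x19 = 0xA8
  0xA8 ⊕ 0x35 = 0x9D
  0x9D ⊕ 0x97 = 0x0A

0A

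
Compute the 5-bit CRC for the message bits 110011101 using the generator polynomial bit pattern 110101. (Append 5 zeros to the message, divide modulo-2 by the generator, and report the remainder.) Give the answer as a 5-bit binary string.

Append 5 zeros: 11001110100000. Divide by 110101 (XOR where the leading bit is 1):
  pos 0: 110011 XOR 110101 = 000110
  pos 3: 110101 XOR 110101 = 000000
Remainder (last 5 bits) = 00000. This is the CRC / FCS.

00000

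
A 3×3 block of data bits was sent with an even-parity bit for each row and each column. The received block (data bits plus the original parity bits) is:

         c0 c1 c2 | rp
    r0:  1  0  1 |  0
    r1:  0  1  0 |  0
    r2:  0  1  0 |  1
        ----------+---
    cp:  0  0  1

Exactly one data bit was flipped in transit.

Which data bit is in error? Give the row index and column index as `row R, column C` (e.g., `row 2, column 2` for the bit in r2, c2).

row 1, column 0

Recompute each row's even parity and compare to rp:
  r0: data parity 0, sent rp 0 → ok
  r1: data parity 1, sent rp 0 → mismatch
  r2: data parity 1, sent rp 1 → ok
Recompute each column's even parity and compare to cp:
  c0: data parity 1, sent cp 0 → mismatch
  c1: data parity 0, sent cp 0 → ok
  c2: data parity 1, sent cp 1 → ok
Exactly one row (r1) and one column (c0) fail → the flipped bit is at their intersection.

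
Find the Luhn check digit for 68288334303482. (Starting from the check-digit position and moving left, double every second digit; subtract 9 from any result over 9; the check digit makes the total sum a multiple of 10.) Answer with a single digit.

7

Partial digits right→left: 2 8 4 3 0 3 4 3 3 8 8 2 8 6
Double every second digit counting from the check-digit position (so the 1st, 3rd, 5th, ... of the partial from the right).
  doubled (with −9 where >9): 4 8 0 8 6 7 7 → sum 40
  kept as-is: 8 3 3 3 8 2 6 → sum 33
Total = 40 + 33 = 73.
Check digit = (10 − (73 mod 10)) mod 10 = 7.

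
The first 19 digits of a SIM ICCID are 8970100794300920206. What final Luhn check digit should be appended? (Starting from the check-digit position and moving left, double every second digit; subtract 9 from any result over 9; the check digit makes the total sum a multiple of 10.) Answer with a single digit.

1

Partial digits right→left: 6 0 2 0 2 9 0 0 3 4 9 7 0 0 1 0 7 9 8
Double every second digit counting from the check-digit position (so the 1st, 3rd, 5th, ... of the partial from the right).
  doubled (with −9 where >9): 3 4 4 0 6 9 0 2 5 7 → sum 40
  kept as-is: 0 0 9 0 4 7 0 0 9 → sum 29
Total = 40 + 29 = 69.
Check digit = (10 − (69 mod 10)) mod 10 = 1.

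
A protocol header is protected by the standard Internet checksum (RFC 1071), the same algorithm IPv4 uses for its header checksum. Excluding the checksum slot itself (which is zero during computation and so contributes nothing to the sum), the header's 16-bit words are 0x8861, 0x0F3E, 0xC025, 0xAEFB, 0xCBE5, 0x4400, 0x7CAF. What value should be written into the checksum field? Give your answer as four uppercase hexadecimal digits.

One's-complement addition (fold any carry out of bit 15 back into bit 0):
  0x8861 + 0x0F3E = 0x0979F
  0x979F + 0xC025 = 0x157C4 → wrap carry → 0x57C5
  0x57C5 + 0xAEFB = 0x106C0 → wrap carry → 0x06C1
  0x06C1 + 0xCBE5 = 0x0D2A6
  0xD2A6 + 0x4400 = 0x116A6 → wrap carry → 0x16A7
  0x16A7 + 0x7CAF = 0x09356
One's-complement sum = 0x9356.
Checksum = ~0x9356 & 0xFFFF = 0x6CA9.

6CA9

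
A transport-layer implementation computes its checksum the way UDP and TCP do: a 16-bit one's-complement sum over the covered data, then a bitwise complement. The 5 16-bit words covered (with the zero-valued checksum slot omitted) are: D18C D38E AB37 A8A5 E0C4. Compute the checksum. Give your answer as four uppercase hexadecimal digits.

2642

One's-complement addition (fold any carry out of bit 15 back into bit 0):
  0xD18C + 0xD38E = 0x1A51A → wrap carry → 0xA51B
  0xA51B + 0xAB37 = 0x15052 → wrap carry → 0x5053
  0x5053 + 0xA8A5 = 0x0F8F8
  0xF8F8 + 0xE0C4 = 0x1D9BC → wrap carry → 0xD9BD
One's-complement sum = 0xD9BD.
Checksum = ~0xD9BD & 0xFFFF = 0x2642.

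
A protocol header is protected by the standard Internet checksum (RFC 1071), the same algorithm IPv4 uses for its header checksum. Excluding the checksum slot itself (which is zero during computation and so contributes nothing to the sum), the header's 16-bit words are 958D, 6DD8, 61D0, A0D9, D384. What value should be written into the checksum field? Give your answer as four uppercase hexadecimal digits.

266B

One's-complement addition (fold any carry out of bit 15 back into bit 0):
  0x958D + 0x6DD8 = 0x10365 → wrap carry → 0x0366
  0x0366 + 0x61D0 = 0x06536
  0x6536 + 0xA0D9 = 0x1060F → wrap carry → 0x0610
  0x0610 + 0xD384 = 0x0D994
One's-complement sum = 0xD994.
Checksum = ~0xD994 & 0xFFFF = 0x266B.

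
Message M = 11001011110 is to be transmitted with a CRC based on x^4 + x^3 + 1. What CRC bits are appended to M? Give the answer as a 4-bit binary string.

Append 4 zeros: 110010111100000. Divide by 11001 (XOR where the leading bit is 1):
  pos 0: 11001 XOR 11001 = 00000
  pos 6: 11110 XOR 11001 = 00111
  pos 8: 11100 XOR 11001 = 00101
  pos 10: 10100 XOR 11001 = 01101
Remainder (last 4 bits) = 1101. This is the CRC / FCS.

1101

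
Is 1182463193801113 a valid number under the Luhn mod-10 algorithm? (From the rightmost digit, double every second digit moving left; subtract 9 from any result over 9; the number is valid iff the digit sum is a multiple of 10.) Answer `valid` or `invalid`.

valid

From the right, keep odd positions and double even positions (subtract 9 from any doubled value over 9):
  doubled (positions 2,4,...): 2 2 7 9 6 8 7 2 → sum 43
  kept (positions 1,3,...): 3 1 0 3 1 6 2 1 → sum 17
Total = 60.
60 mod 10 = 0, so the number is valid.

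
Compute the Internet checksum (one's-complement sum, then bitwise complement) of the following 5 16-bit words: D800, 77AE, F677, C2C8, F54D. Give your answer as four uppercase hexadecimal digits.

01C2

One's-complement addition (fold any carry out of bit 15 back into bit 0):
  0xD800 + 0x77AE = 0x14FAE → wrap carry → 0x4FAF
  0x4FAF + 0xF677 = 0x14626 → wrap carry → 0x4627
  0x4627 + 0xC2C8 = 0x108EF → wrap carry → 0x08F0
  0x08F0 + 0xF54D = 0x0FE3D
One's-complement sum = 0xFE3D.
Checksum = ~0xFE3D & 0xFFFF = 0x01C2.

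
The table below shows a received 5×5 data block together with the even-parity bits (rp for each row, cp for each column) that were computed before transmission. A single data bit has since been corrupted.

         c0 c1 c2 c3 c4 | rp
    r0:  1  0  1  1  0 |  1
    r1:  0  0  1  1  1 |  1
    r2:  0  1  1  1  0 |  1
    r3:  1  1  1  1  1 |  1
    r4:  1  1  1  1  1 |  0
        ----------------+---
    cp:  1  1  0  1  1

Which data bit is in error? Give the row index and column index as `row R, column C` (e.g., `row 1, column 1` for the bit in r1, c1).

Recompute each row's even parity and compare to rp:
  r0: data parity 1, sent rp 1 → ok
  r1: data parity 1, sent rp 1 → ok
  r2: data parity 1, sent rp 1 → ok
  r3: data parity 1, sent rp 1 → ok
  r4: data parity 1, sent rp 0 → mismatch
Recompute each column's even parity and compare to cp:
  c0: data parity 1, sent cp 1 → ok
  c1: data parity 1, sent cp 1 → ok
  c2: data parity 1, sent cp 0 → mismatch
  c3: data parity 1, sent cp 1 → ok
  c4: data parity 1, sent cp 1 → ok
Exactly one row (r4) and one column (c2) fail → the flipped bit is at their intersection.

row 4, column 2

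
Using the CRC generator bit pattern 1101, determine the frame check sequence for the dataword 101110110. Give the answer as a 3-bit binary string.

100

Append 3 zeros: 101110110000. Divide by 1101 (XOR where the leading bit is 1):
  pos 0: 1011 XOR 1101 = 0110
  pos 1: 1101 XOR 1101 = 0000
  pos 6: 1100 XOR 1101 = 0001
Remainder (last 3 bits) = 100. This is the CRC / FCS.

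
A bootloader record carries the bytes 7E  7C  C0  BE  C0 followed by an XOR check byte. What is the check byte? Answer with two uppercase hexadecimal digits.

XOR the bytes together:
  start with 0x7E
  0x7E ⊕ 0x7C = 0x02
  0x02 ⊕ 0xC0 = 0xC2
  0xC2 ⊕ 0xBE = 0x7C
  0x7C ⊕ 0xC0 = 0xBC

BC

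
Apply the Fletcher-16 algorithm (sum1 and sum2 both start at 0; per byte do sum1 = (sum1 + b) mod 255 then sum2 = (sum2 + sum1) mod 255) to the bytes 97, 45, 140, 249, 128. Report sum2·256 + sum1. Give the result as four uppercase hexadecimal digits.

Running sums (mod 255):
  after byte 0 (97): sum1=97, sum2=97
  after byte 1 (45): sum1=142, sum2=239
  after byte 2 (140): sum1=27, sum2=11
  after byte 3 (249): sum1=21, sum2=32
  after byte 4 (128): sum1=149, sum2=181
Checksum = sum2·256 + sum1 = 181·256 + 149 = 46485 = 0xB595.

B595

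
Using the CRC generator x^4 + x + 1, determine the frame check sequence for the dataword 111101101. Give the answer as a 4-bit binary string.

Append 4 zeros: 1111011010000. Divide by 10011 (XOR where the leading bit is 1):
  pos 0: 11110 XOR 10011 = 01101
  pos 1: 11011 XOR 10011 = 01000
  pos 2: 10001 XOR 10011 = 00010
  pos 5: 10010 XOR 10011 = 00001
Remainder (last 4 bits) = 1000. This is the CRC / FCS.

1000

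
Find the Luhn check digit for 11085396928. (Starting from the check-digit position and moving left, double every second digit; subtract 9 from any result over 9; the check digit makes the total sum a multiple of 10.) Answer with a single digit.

2

Partial digits right→left: 8 2 9 6 9 3 5 8 0 1 1
Double every second digit counting from the check-digit position (so the 1st, 3rd, 5th, ... of the partial from the right).
  doubled (with −9 where >9): 7 9 9 1 0 2 → sum 28
  kept as-is: 2 6 3 8 1 → sum 20
Total = 28 + 20 = 48.
Check digit = (10 − (48 mod 10)) mod 10 = 2.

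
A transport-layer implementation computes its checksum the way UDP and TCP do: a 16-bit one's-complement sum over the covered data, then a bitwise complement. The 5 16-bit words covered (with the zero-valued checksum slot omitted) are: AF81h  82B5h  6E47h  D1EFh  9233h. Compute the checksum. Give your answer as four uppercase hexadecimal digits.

FB5D

One's-complement addition (fold any carry out of bit 15 back into bit 0):
  0xAF81 + 0x82B5 = 0x13236 → wrap carry → 0x3237
  0x3237 + 0x6E47 = 0x0A07E
  0xA07E + 0xD1EF = 0x1726D → wrap carry → 0x726E
  0x726E + 0x9233 = 0x104A1 → wrap carry → 0x04A2
One's-complement sum = 0x04A2.
Checksum = ~0x04A2 & 0xFFFF = 0xFB5D.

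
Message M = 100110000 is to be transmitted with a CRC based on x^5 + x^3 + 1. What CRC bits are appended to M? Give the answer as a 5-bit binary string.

Append 5 zeros: 10011000000000. Divide by 101001 (XOR where the leading bit is 1):
  pos 0: 100110 XOR 101001 = 001111
  pos 2: 111100 XOR 101001 = 010101
  pos 3: 101010 XOR 101001 = 000011
  pos 7: 110000 XOR 101001 = 011001
  pos 8: 110010 XOR 101001 = 011011
Remainder (last 5 bits) = 11011. This is the CRC / FCS.

11011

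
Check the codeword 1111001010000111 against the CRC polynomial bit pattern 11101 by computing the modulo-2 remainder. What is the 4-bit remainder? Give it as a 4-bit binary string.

1000

Modulo-2 division of 1111001010000111 by 11101:
  pos 0: 11110 XOR 11101 = 00011
  pos 3: 11010 XOR 11101 = 00111
  pos 5: 11110 XOR 11101 = 00011
  pos 8: 11000 XOR 11101 = 00101
  pos 10: 10111 XOR 11101 = 01010
  pos 11: 10101 XOR 11101 = 01000
Remainder = 1000 (nonzero — an error is detected).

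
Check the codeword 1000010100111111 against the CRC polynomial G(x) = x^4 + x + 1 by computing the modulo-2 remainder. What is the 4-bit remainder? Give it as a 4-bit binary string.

1001

Modulo-2 division of 1000010100111111 by 10011:
  pos 0: 10000 XOR 10011 = 00011
  pos 3: 11101 XOR 10011 = 01110
  pos 4: 11100 XOR 10011 = 01111
  pos 5: 11110 XOR 10011 = 01101
  pos 6: 11011 XOR 10011 = 01000
  pos 7: 10001 XOR 10011 = 00010
  pos 10: 10111 XOR 10011 = 00100
Remainder = 1001 (nonzero — an error is detected).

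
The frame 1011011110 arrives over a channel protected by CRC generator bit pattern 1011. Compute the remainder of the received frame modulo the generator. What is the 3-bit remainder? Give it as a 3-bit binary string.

Modulo-2 division of 1011011110 by 1011:
  pos 0: 1011 XOR 1011 = 0000
  pos 5: 1111 XOR 1011 = 0100
  pos 6: 1000 XOR 1011 = 0011
Remainder = 011 (nonzero — an error is detected).

011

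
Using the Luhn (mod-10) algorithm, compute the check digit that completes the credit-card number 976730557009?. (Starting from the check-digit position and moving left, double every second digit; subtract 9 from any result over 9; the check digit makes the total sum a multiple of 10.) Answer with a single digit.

0

Partial digits right→left: 9 0 0 7 5 5 0 3 7 6 7 9
Double every second digit counting from the check-digit position (so the 1st, 3rd, 5th, ... of the partial from the right).
  doubled (with −9 where >9): 9 0 1 0 5 5 → sum 20
  kept as-is: 0 7 5 3 6 9 → sum 30
Total = 20 + 30 = 50.
Check digit = (10 − (50 mod 10)) mod 10 = 0.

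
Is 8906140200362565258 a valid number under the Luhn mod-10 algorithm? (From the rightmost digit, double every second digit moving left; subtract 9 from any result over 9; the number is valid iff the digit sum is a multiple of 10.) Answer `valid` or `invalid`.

valid

From the right, keep odd positions and double even positions (subtract 9 from any doubled value over 9):
  doubled (positions 2,4,...): 1 1 1 3 0 4 8 3 9 → sum 30
  kept (positions 1,3,...): 8 2 6 2 3 0 0 1 0 8 → sum 30
Total = 60.
60 mod 10 = 0, so the number is valid.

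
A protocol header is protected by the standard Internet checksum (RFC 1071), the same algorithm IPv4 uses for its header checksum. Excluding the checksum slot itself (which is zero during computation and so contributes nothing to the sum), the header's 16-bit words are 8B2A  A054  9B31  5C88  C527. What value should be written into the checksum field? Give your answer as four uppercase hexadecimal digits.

179F

One's-complement addition (fold any carry out of bit 15 back into bit 0):
  0x8B2A + 0xA054 = 0x12B7E → wrap carry → 0x2B7F
  0x2B7F + 0x9B31 = 0x0C6B0
  0xC6B0 + 0x5C88 = 0x12338 → wrap carry → 0x2339
  0x2339 + 0xC527 = 0x0E860
One's-complement sum = 0xE860.
Checksum = ~0xE860 & 0xFFFF = 0x179F.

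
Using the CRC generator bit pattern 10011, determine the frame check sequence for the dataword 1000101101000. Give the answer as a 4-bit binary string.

Append 4 zeros: 10001011010000000. Divide by 10011 (XOR where the leading bit is 1):
  pos 0: 10001 XOR 10011 = 00010
  pos 3: 10011 XOR 10011 = 00000
  pos 9: 10000 XOR 10011 = 00011
  pos 12: 11000 XOR 10011 = 01011
Remainder (last 4 bits) = 1011. This is the CRC / FCS.

1011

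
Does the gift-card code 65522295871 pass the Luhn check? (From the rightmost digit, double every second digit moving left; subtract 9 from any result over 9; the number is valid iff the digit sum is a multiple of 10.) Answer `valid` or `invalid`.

From the right, keep odd positions and double even positions (subtract 9 from any doubled value over 9):
  doubled (positions 2,4,...): 5 1 4 4 1 → sum 15
  kept (positions 1,3,...): 1 8 9 2 5 6 → sum 31
Total = 46.
46 mod 10 = 6, so the number is invalid.

invalid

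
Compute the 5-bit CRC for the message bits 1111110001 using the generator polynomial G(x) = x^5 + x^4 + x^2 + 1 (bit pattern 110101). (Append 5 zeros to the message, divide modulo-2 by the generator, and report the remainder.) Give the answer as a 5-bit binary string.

Append 5 zeros: 111111000100000. Divide by 110101 (XOR where the leading bit is 1):
  pos 0: 111111 XOR 110101 = 001010
  pos 2: 101000 XOR 110101 = 011101
  pos 3: 111010 XOR 110101 = 001111
  pos 5: 111110 XOR 110101 = 001011
  pos 7: 101100 XOR 110101 = 011001
  pos 8: 110010 XOR 110101 = 000111
Remainder (last 5 bits) = 01110. This is the CRC / FCS.

01110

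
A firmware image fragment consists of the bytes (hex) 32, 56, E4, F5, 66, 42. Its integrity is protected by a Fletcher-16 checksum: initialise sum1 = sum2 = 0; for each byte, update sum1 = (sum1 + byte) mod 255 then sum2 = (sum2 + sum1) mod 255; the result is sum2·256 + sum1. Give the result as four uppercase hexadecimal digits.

Running sums (mod 255):
  after byte 0 (32): sum1=50, sum2=50
  after byte 1 (56): sum1=136, sum2=186
  after byte 2 (E4): sum1=109, sum2=40
  after byte 3 (F5): sum1=99, sum2=139
  after byte 4 (66): sum1=201, sum2=85
  after byte 5 (42): sum1=12, sum2=97
Checksum = sum2·256 + sum1 = 97·256 + 12 = 24844 = 0x610C.

610C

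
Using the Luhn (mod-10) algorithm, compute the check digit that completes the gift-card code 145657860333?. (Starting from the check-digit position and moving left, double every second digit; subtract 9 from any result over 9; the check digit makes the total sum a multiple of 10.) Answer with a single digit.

7

Partial digits right→left: 3 3 3 0 6 8 7 5 6 5 4 1
Double every second digit counting from the check-digit position (so the 1st, 3rd, 5th, ... of the partial from the right).
  doubled (with −9 where >9): 6 6 3 5 3 8 → sum 31
  kept as-is: 3 0 8 5 5 1 → sum 22
Total = 31 + 22 = 53.
Check digit = (10 − (53 mod 10)) mod 10 = 7.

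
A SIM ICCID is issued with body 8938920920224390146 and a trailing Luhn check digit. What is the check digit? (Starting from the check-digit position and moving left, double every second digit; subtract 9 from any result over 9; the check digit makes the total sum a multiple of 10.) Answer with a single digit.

1

Partial digits right→left: 6 4 1 0 9 3 4 2 2 0 2 9 0 2 9 8 3 9 8
Double every second digit counting from the check-digit position (so the 1st, 3rd, 5th, ... of the partial from the right).
  doubled (with −9 where >9): 3 2 9 8 4 4 0 9 6 7 → sum 52
  kept as-is: 4 0 3 2 0 9 2 8 9 → sum 37
Total = 52 + 37 = 89.
Check digit = (10 − (89 mod 10)) mod 10 = 1.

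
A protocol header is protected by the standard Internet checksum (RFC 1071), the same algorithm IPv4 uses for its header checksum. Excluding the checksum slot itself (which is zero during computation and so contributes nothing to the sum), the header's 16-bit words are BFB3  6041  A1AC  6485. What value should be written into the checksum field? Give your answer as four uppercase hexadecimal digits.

One's-complement addition (fold any carry out of bit 15 back into bit 0):
  0xBFB3 + 0x6041 = 0x11FF4 → wrap carry → 0x1FF5
  0x1FF5 + 0xA1AC = 0x0C1A1
  0xC1A1 + 0x6485 = 0x12626 → wrap carry → 0x2627
One's-complement sum = 0x2627.
Checksum = ~0x2627 & 0xFFFF = 0xD9D8.

D9D8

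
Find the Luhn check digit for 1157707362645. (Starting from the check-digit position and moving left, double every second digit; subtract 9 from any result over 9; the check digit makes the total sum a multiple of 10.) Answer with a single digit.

3

Partial digits right→left: 5 4 6 2 6 3 7 0 7 7 5 1 1
Double every second digit counting from the check-digit position (so the 1st, 3rd, 5th, ... of the partial from the right).
  doubled (with −9 where >9): 1 3 3 5 5 1 2 → sum 20
  kept as-is: 4 2 3 0 7 1 → sum 17
Total = 20 + 17 = 37.
Check digit = (10 − (37 mod 10)) mod 10 = 3.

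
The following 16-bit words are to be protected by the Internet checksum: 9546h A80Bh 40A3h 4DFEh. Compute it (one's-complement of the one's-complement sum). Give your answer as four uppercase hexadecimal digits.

One's-complement addition (fold any carry out of bit 15 back into bit 0):
  0x9546 + 0xA80B = 0x13D51 → wrap carry → 0x3D52
  0x3D52 + 0x40A3 = 0x07DF5
  0x7DF5 + 0x4DFE = 0x0CBF3
One's-complement sum = 0xCBF3.
Checksum = ~0xCBF3 & 0xFFFF = 0x340C.

340C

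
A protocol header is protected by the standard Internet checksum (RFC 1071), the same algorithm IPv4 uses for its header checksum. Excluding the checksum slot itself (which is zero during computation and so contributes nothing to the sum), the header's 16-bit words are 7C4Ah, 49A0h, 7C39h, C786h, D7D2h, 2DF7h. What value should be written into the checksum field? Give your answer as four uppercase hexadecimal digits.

F08A

One's-complement addition (fold any carry out of bit 15 back into bit 0):
  0x7C4A + 0x49A0 = 0x0C5EA
  0xC5EA + 0x7C39 = 0x14223 → wrap carry → 0x4224
  0x4224 + 0xC786 = 0x109AA → wrap carry → 0x09AB
  0x09AB + 0xD7D2 = 0x0E17D
  0xE17D + 0x2DF7 = 0x10F74 → wrap carry → 0x0F75
One's-complement sum = 0x0F75.
Checksum = ~0x0F75 & 0xFFFF = 0xF08A.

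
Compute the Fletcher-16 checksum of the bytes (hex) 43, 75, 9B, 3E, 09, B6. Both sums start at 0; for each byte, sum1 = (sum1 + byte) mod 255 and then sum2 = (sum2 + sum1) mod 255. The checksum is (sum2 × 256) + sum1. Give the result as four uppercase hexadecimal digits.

Running sums (mod 255):
  after byte 0 (43): sum1=67, sum2=67
  after byte 1 (75): sum1=184, sum2=251
  after byte 2 (9B): sum1=84, sum2=80
  after byte 3 (3E): sum1=146, sum2=226
  after byte 4 (09): sum1=155, sum2=126
  after byte 5 (B6): sum1=82, sum2=208
Checksum = sum2·256 + sum1 = 208·256 + 82 = 53330 = 0xD052.

D052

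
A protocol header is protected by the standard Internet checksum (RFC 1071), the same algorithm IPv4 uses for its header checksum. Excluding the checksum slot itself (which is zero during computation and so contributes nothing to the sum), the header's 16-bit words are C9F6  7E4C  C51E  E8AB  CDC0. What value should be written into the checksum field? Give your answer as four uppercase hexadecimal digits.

One's-complement addition (fold any carry out of bit 15 back into bit 0):
  0xC9F6 + 0x7E4C = 0x14842 → wrap carry → 0x4843
  0x4843 + 0xC51E = 0x10D61 → wrap carry → 0x0D62
  0x0D62 + 0xE8AB = 0x0F60D
  0xF60D + 0xCDC0 = 0x1C3CD → wrap carry → 0xC3CE
One's-complement sum = 0xC3CE.
Checksum = ~0xC3CE & 0xFFFF = 0x3C31.

3C31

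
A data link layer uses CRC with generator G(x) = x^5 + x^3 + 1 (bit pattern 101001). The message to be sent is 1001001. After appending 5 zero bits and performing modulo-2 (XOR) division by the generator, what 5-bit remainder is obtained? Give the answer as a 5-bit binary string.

11100

Append 5 zeros: 100100100000. Divide by 101001 (XOR where the leading bit is 1):
  pos 0: 100100 XOR 101001 = 001101
  pos 2: 110110 XOR 101001 = 011111
  pos 3: 111110 XOR 101001 = 010111
  pos 4: 101110 XOR 101001 = 000111
Remainder (last 5 bits) = 11100. This is the CRC / FCS.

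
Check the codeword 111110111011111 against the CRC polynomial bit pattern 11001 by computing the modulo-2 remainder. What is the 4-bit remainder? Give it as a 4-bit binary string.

1110

Modulo-2 division of 111110111011111 by 11001:
  pos 0: 11111 XOR 11001 = 00110
  pos 2: 11001 XOR 11001 = 00000
  pos 7: 11011 XOR 11001 = 00010
  pos 10: 10111 XOR 11001 = 01110
Remainder = 1110 (nonzero — an error is detected).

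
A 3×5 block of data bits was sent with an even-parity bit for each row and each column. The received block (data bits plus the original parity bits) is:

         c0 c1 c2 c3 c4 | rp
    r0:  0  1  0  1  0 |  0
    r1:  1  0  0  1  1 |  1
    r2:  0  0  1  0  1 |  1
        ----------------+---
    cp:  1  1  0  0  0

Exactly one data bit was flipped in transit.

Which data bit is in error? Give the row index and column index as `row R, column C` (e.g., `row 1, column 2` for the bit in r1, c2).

row 2, column 2

Recompute each row's even parity and compare to rp:
  r0: data parity 0, sent rp 0 → ok
  r1: data parity 1, sent rp 1 → ok
  r2: data parity 0, sent rp 1 → mismatch
Recompute each column's even parity and compare to cp:
  c0: data parity 1, sent cp 1 → ok
  c1: data parity 1, sent cp 1 → ok
  c2: data parity 1, sent cp 0 → mismatch
  c3: data parity 0, sent cp 0 → ok
  c4: data parity 0, sent cp 0 → ok
Exactly one row (r2) and one column (c2) fail → the flipped bit is at their intersection.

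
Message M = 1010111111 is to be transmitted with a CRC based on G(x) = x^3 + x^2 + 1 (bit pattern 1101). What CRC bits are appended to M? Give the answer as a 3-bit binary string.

Append 3 zeros: 1010111111000. Divide by 1101 (XOR where the leading bit is 1):
  pos 0: 1010 XOR 1101 = 0111
  pos 1: 1111 XOR 1101 = 0010
  pos 3: 1011 XOR 1101 = 0110
  pos 4: 1101 XOR 1101 = 0000
  pos 8: 1100 XOR 1101 = 0001
Remainder (last 3 bits) = 010. This is the CRC / FCS.

010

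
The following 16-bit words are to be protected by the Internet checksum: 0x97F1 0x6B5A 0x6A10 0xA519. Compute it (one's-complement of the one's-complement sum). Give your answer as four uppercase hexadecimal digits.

ED89

One's-complement addition (fold any carry out of bit 15 back into bit 0):
  0x97F1 + 0x6B5A = 0x1034B → wrap carry → 0x034C
  0x034C + 0x6A10 = 0x06D5C
  0x6D5C + 0xA519 = 0x11275 → wrap carry → 0x1276
One's-complement sum = 0x1276.
Checksum = ~0x1276 & 0xFFFF = 0xED89.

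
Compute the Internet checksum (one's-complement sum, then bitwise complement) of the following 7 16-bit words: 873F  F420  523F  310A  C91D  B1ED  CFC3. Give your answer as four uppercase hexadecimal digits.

One's-complement addition (fold any carry out of bit 15 back into bit 0):
  0x873F + 0xF420 = 0x17B5F → wrap carry → 0x7B60
  0x7B60 + 0x523F = 0x0CD9F
  0xCD9F + 0x310A = 0x0FEA9
  0xFEA9 + 0xC91D = 0x1C7C6 → wrap carry → 0xC7C7
  0xC7C7 + 0xB1ED = 0x179B4 → wrap carry → 0x79B5
  0x79B5 + 0xCFC3 = 0x14978 → wrap carry → 0x4979
One's-complement sum = 0x4979.
Checksum = ~0x4979 & 0xFFFF = 0xB686.

B686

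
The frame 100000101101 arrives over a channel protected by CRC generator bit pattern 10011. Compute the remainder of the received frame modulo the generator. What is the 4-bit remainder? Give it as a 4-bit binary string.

0101

Modulo-2 division of 100000101101 by 10011:
  pos 0: 10000 XOR 10011 = 00011
  pos 3: 11010 XOR 10011 = 01001
  pos 4: 10011 XOR 10011 = 00000
Remainder = 0101 (nonzero — an error is detected).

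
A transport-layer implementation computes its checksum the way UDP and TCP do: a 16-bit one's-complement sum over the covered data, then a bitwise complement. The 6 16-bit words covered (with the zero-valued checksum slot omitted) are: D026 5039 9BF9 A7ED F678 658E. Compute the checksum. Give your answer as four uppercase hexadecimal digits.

One's-complement addition (fold any carry out of bit 15 back into bit 0):
  0xD026 + 0x5039 = 0x1205F → wrap carry → 0x2060
  0x2060 + 0x9BF9 = 0x0BC59
  0xBC59 + 0xA7ED = 0x16446 → wrap carry → 0x6447
  0x6447 + 0xF678 = 0x15ABF → wrap carry → 0x5AC0
  0x5AC0 + 0x658E = 0x0C04E
One's-complement sum = 0xC04E.
Checksum = ~0xC04E & 0xFFFF = 0x3FB1.

3FB1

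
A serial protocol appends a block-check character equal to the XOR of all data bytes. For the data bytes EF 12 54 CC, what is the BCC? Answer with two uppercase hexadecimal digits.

XOR the bytes together:
  start with 0xEF
  0xEF ⊕ 0x12 = 0xFD
  0xFD ⊕ 0x54 = 0xA9
  0xA9 ⊕ 0xCC = 0x65

65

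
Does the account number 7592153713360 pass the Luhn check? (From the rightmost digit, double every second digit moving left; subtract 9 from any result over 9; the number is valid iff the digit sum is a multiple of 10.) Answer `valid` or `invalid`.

From the right, keep odd positions and double even positions (subtract 9 from any doubled value over 9):
  doubled (positions 2,4,...): 3 6 5 1 4 1 → sum 20
  kept (positions 1,3,...): 0 3 1 3 1 9 7 → sum 24
Total = 44.
44 mod 10 = 4, so the number is invalid.

invalid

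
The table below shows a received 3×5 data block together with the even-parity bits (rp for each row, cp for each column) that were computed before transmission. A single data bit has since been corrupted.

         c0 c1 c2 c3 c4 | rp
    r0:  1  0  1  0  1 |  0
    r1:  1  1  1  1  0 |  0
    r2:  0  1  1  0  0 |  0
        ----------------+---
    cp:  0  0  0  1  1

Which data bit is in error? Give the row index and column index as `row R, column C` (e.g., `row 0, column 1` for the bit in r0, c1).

row 0, column 2

Recompute each row's even parity and compare to rp:
  r0: data parity 1, sent rp 0 → mismatch
  r1: data parity 0, sent rp 0 → ok
  r2: data parity 0, sent rp 0 → ok
Recompute each column's even parity and compare to cp:
  c0: data parity 0, sent cp 0 → ok
  c1: data parity 0, sent cp 0 → ok
  c2: data parity 1, sent cp 0 → mismatch
  c3: data parity 1, sent cp 1 → ok
  c4: data parity 1, sent cp 1 → ok
Exactly one row (r0) and one column (c2) fail → the flipped bit is at their intersection.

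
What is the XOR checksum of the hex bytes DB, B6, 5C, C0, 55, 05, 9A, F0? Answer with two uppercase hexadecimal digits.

XOR the bytes together:
  start with 0xDB
  0xDB ⊕ 0xB6 = 0x6D
  0x6D ⊕ 0x5C = 0x31
  0x31 ⊕ 0xC0 = 0xF1
  0xF1 ⊕ 0x55 = 0xA4
  0xA4 ⊕ 0x05 = 0xA1
  0xA1 ⊕ 0x9A = 0x3B
  0x3B ⊕ 0xF0 = 0xCB

CB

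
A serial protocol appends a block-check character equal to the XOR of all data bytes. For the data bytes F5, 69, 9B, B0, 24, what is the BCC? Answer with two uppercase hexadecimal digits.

XOR the bytes together:
  start with 0xF5
  0xF5 ⊕ 0x69 = 0x9C
  0x9C ⊕ 0x9B = 0x07
  0x07 ⊕ 0xB0 = 0xB7
  0xB7 ⊕ 0x24 = 0x93

93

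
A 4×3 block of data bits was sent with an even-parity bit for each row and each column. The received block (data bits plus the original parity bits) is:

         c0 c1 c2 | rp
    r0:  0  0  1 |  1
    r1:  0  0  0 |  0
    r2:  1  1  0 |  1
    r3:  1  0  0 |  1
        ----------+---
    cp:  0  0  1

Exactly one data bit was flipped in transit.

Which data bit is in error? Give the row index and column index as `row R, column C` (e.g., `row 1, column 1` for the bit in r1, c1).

row 2, column 1

Recompute each row's even parity and compare to rp:
  r0: data parity 1, sent rp 1 → ok
  r1: data parity 0, sent rp 0 → ok
  r2: data parity 0, sent rp 1 → mismatch
  r3: data parity 1, sent rp 1 → ok
Recompute each column's even parity and compare to cp:
  c0: data parity 0, sent cp 0 → ok
  c1: data parity 1, sent cp 0 → mismatch
  c2: data parity 1, sent cp 1 → ok
Exactly one row (r2) and one column (c1) fail → the flipped bit is at their intersection.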